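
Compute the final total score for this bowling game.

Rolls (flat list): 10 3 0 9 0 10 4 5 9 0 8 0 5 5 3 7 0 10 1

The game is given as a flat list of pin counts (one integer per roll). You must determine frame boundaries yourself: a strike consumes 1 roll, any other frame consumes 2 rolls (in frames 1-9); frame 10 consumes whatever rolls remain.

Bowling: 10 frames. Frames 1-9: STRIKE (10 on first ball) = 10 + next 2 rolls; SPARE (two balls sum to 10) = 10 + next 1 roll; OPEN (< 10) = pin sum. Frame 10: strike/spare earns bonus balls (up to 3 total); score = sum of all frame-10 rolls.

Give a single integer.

Answer: 104

Derivation:
Frame 1: STRIKE. 10 + next two rolls (3+0) = 13. Cumulative: 13
Frame 2: OPEN (3+0=3). Cumulative: 16
Frame 3: OPEN (9+0=9). Cumulative: 25
Frame 4: STRIKE. 10 + next two rolls (4+5) = 19. Cumulative: 44
Frame 5: OPEN (4+5=9). Cumulative: 53
Frame 6: OPEN (9+0=9). Cumulative: 62
Frame 7: OPEN (8+0=8). Cumulative: 70
Frame 8: SPARE (5+5=10). 10 + next roll (3) = 13. Cumulative: 83
Frame 9: SPARE (3+7=10). 10 + next roll (0) = 10. Cumulative: 93
Frame 10: SPARE. Sum of all frame-10 rolls (0+10+1) = 11. Cumulative: 104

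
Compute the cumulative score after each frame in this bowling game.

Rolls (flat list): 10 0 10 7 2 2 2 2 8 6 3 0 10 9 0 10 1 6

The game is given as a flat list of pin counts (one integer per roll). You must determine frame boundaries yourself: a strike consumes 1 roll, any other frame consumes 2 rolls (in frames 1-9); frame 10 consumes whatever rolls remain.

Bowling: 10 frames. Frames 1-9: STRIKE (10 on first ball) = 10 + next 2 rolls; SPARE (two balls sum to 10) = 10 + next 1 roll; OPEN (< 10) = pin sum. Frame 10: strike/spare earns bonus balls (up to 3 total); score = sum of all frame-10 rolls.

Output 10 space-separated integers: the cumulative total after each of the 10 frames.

Answer: 20 37 46 50 66 75 94 103 120 127

Derivation:
Frame 1: STRIKE. 10 + next two rolls (0+10) = 20. Cumulative: 20
Frame 2: SPARE (0+10=10). 10 + next roll (7) = 17. Cumulative: 37
Frame 3: OPEN (7+2=9). Cumulative: 46
Frame 4: OPEN (2+2=4). Cumulative: 50
Frame 5: SPARE (2+8=10). 10 + next roll (6) = 16. Cumulative: 66
Frame 6: OPEN (6+3=9). Cumulative: 75
Frame 7: SPARE (0+10=10). 10 + next roll (9) = 19. Cumulative: 94
Frame 8: OPEN (9+0=9). Cumulative: 103
Frame 9: STRIKE. 10 + next two rolls (1+6) = 17. Cumulative: 120
Frame 10: OPEN. Sum of all frame-10 rolls (1+6) = 7. Cumulative: 127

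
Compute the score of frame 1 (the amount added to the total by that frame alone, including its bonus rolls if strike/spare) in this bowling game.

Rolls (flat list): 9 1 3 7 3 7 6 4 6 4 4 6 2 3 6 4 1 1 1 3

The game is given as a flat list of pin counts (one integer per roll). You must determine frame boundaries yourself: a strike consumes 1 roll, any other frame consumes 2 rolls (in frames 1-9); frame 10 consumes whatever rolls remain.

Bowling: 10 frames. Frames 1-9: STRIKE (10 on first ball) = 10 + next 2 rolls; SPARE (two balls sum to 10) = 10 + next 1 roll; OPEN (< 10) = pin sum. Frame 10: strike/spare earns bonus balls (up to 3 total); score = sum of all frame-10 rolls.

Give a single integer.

Frame 1: SPARE (9+1=10). 10 + next roll (3) = 13. Cumulative: 13
Frame 2: SPARE (3+7=10). 10 + next roll (3) = 13. Cumulative: 26
Frame 3: SPARE (3+7=10). 10 + next roll (6) = 16. Cumulative: 42

Answer: 13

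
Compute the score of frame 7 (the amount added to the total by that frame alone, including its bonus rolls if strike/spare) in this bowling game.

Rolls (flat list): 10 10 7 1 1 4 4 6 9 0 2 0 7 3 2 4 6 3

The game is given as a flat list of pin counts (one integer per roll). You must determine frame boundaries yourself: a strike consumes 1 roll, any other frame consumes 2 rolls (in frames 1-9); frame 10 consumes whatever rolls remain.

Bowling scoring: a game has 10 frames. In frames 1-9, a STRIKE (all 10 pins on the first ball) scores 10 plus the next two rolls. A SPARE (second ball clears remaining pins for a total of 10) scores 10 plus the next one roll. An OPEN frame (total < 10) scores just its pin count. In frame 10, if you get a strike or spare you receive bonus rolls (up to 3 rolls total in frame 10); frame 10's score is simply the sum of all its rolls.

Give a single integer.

Answer: 2

Derivation:
Frame 1: STRIKE. 10 + next two rolls (10+7) = 27. Cumulative: 27
Frame 2: STRIKE. 10 + next two rolls (7+1) = 18. Cumulative: 45
Frame 3: OPEN (7+1=8). Cumulative: 53
Frame 4: OPEN (1+4=5). Cumulative: 58
Frame 5: SPARE (4+6=10). 10 + next roll (9) = 19. Cumulative: 77
Frame 6: OPEN (9+0=9). Cumulative: 86
Frame 7: OPEN (2+0=2). Cumulative: 88
Frame 8: SPARE (7+3=10). 10 + next roll (2) = 12. Cumulative: 100
Frame 9: OPEN (2+4=6). Cumulative: 106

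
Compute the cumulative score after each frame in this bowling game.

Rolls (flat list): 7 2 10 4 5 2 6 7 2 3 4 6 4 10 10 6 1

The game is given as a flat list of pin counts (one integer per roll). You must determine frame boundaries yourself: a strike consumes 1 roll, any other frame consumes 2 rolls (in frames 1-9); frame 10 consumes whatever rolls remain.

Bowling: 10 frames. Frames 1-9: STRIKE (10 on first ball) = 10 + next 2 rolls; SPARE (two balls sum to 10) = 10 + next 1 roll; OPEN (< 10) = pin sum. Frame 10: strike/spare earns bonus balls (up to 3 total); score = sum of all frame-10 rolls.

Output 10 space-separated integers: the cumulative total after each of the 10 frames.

Answer: 9 28 37 45 54 61 81 107 124 131

Derivation:
Frame 1: OPEN (7+2=9). Cumulative: 9
Frame 2: STRIKE. 10 + next two rolls (4+5) = 19. Cumulative: 28
Frame 3: OPEN (4+5=9). Cumulative: 37
Frame 4: OPEN (2+6=8). Cumulative: 45
Frame 5: OPEN (7+2=9). Cumulative: 54
Frame 6: OPEN (3+4=7). Cumulative: 61
Frame 7: SPARE (6+4=10). 10 + next roll (10) = 20. Cumulative: 81
Frame 8: STRIKE. 10 + next two rolls (10+6) = 26. Cumulative: 107
Frame 9: STRIKE. 10 + next two rolls (6+1) = 17. Cumulative: 124
Frame 10: OPEN. Sum of all frame-10 rolls (6+1) = 7. Cumulative: 131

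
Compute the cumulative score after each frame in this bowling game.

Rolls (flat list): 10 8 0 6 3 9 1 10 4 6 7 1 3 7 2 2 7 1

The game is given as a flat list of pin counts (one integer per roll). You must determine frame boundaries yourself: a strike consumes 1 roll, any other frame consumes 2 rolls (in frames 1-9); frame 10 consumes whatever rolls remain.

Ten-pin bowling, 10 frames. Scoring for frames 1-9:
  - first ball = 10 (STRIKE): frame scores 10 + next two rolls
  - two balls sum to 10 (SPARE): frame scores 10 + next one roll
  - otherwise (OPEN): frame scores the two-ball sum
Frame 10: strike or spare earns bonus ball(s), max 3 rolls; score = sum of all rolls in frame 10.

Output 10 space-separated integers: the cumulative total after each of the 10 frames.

Answer: 18 26 35 55 75 92 100 112 116 124

Derivation:
Frame 1: STRIKE. 10 + next two rolls (8+0) = 18. Cumulative: 18
Frame 2: OPEN (8+0=8). Cumulative: 26
Frame 3: OPEN (6+3=9). Cumulative: 35
Frame 4: SPARE (9+1=10). 10 + next roll (10) = 20. Cumulative: 55
Frame 5: STRIKE. 10 + next two rolls (4+6) = 20. Cumulative: 75
Frame 6: SPARE (4+6=10). 10 + next roll (7) = 17. Cumulative: 92
Frame 7: OPEN (7+1=8). Cumulative: 100
Frame 8: SPARE (3+7=10). 10 + next roll (2) = 12. Cumulative: 112
Frame 9: OPEN (2+2=4). Cumulative: 116
Frame 10: OPEN. Sum of all frame-10 rolls (7+1) = 8. Cumulative: 124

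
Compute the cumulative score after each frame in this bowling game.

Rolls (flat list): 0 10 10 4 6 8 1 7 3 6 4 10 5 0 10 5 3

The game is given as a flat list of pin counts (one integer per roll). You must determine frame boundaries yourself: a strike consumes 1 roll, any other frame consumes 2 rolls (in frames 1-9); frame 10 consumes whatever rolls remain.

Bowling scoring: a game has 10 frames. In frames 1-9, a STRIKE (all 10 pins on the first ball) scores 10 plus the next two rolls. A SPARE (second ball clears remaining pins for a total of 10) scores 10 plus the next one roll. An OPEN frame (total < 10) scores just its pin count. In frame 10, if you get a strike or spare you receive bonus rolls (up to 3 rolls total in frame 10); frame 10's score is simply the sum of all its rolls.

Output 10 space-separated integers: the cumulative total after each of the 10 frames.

Answer: 20 40 58 67 83 103 118 123 141 149

Derivation:
Frame 1: SPARE (0+10=10). 10 + next roll (10) = 20. Cumulative: 20
Frame 2: STRIKE. 10 + next two rolls (4+6) = 20. Cumulative: 40
Frame 3: SPARE (4+6=10). 10 + next roll (8) = 18. Cumulative: 58
Frame 4: OPEN (8+1=9). Cumulative: 67
Frame 5: SPARE (7+3=10). 10 + next roll (6) = 16. Cumulative: 83
Frame 6: SPARE (6+4=10). 10 + next roll (10) = 20. Cumulative: 103
Frame 7: STRIKE. 10 + next two rolls (5+0) = 15. Cumulative: 118
Frame 8: OPEN (5+0=5). Cumulative: 123
Frame 9: STRIKE. 10 + next two rolls (5+3) = 18. Cumulative: 141
Frame 10: OPEN. Sum of all frame-10 rolls (5+3) = 8. Cumulative: 149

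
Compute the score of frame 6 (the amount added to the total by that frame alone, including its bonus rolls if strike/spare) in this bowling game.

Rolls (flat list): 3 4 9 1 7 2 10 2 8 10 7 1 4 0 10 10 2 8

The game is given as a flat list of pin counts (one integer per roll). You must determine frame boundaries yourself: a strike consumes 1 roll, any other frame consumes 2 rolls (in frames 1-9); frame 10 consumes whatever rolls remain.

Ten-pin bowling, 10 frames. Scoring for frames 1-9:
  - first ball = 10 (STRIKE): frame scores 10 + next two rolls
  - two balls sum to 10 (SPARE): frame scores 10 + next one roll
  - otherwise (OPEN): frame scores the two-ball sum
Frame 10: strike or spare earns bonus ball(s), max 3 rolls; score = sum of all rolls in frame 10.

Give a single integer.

Frame 1: OPEN (3+4=7). Cumulative: 7
Frame 2: SPARE (9+1=10). 10 + next roll (7) = 17. Cumulative: 24
Frame 3: OPEN (7+2=9). Cumulative: 33
Frame 4: STRIKE. 10 + next two rolls (2+8) = 20. Cumulative: 53
Frame 5: SPARE (2+8=10). 10 + next roll (10) = 20. Cumulative: 73
Frame 6: STRIKE. 10 + next two rolls (7+1) = 18. Cumulative: 91
Frame 7: OPEN (7+1=8). Cumulative: 99
Frame 8: OPEN (4+0=4). Cumulative: 103

Answer: 18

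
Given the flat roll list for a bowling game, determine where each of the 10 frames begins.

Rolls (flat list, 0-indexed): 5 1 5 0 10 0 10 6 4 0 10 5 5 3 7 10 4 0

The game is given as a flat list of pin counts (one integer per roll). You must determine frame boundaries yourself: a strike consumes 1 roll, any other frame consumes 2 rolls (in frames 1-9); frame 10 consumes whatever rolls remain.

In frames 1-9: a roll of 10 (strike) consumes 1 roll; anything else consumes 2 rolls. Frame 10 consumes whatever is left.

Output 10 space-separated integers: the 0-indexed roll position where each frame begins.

Frame 1 starts at roll index 0: rolls=5,1 (sum=6), consumes 2 rolls
Frame 2 starts at roll index 2: rolls=5,0 (sum=5), consumes 2 rolls
Frame 3 starts at roll index 4: roll=10 (strike), consumes 1 roll
Frame 4 starts at roll index 5: rolls=0,10 (sum=10), consumes 2 rolls
Frame 5 starts at roll index 7: rolls=6,4 (sum=10), consumes 2 rolls
Frame 6 starts at roll index 9: rolls=0,10 (sum=10), consumes 2 rolls
Frame 7 starts at roll index 11: rolls=5,5 (sum=10), consumes 2 rolls
Frame 8 starts at roll index 13: rolls=3,7 (sum=10), consumes 2 rolls
Frame 9 starts at roll index 15: roll=10 (strike), consumes 1 roll
Frame 10 starts at roll index 16: 2 remaining rolls

Answer: 0 2 4 5 7 9 11 13 15 16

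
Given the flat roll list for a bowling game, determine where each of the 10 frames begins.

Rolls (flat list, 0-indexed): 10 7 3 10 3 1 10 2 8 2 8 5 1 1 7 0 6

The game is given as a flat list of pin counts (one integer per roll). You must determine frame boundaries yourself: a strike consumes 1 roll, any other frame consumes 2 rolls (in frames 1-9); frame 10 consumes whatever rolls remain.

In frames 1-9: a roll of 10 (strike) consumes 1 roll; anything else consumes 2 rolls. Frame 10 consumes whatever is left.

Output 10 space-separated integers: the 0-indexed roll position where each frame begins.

Frame 1 starts at roll index 0: roll=10 (strike), consumes 1 roll
Frame 2 starts at roll index 1: rolls=7,3 (sum=10), consumes 2 rolls
Frame 3 starts at roll index 3: roll=10 (strike), consumes 1 roll
Frame 4 starts at roll index 4: rolls=3,1 (sum=4), consumes 2 rolls
Frame 5 starts at roll index 6: roll=10 (strike), consumes 1 roll
Frame 6 starts at roll index 7: rolls=2,8 (sum=10), consumes 2 rolls
Frame 7 starts at roll index 9: rolls=2,8 (sum=10), consumes 2 rolls
Frame 8 starts at roll index 11: rolls=5,1 (sum=6), consumes 2 rolls
Frame 9 starts at roll index 13: rolls=1,7 (sum=8), consumes 2 rolls
Frame 10 starts at roll index 15: 2 remaining rolls

Answer: 0 1 3 4 6 7 9 11 13 15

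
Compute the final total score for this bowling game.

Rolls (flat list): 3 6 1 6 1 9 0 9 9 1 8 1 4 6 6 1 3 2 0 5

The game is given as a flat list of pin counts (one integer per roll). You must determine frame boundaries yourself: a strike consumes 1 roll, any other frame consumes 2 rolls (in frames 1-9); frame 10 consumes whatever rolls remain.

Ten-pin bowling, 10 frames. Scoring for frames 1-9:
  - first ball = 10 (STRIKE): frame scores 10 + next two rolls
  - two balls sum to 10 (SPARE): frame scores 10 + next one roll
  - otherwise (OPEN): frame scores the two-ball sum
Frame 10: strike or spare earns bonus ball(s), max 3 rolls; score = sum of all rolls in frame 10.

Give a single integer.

Answer: 95

Derivation:
Frame 1: OPEN (3+6=9). Cumulative: 9
Frame 2: OPEN (1+6=7). Cumulative: 16
Frame 3: SPARE (1+9=10). 10 + next roll (0) = 10. Cumulative: 26
Frame 4: OPEN (0+9=9). Cumulative: 35
Frame 5: SPARE (9+1=10). 10 + next roll (8) = 18. Cumulative: 53
Frame 6: OPEN (8+1=9). Cumulative: 62
Frame 7: SPARE (4+6=10). 10 + next roll (6) = 16. Cumulative: 78
Frame 8: OPEN (6+1=7). Cumulative: 85
Frame 9: OPEN (3+2=5). Cumulative: 90
Frame 10: OPEN. Sum of all frame-10 rolls (0+5) = 5. Cumulative: 95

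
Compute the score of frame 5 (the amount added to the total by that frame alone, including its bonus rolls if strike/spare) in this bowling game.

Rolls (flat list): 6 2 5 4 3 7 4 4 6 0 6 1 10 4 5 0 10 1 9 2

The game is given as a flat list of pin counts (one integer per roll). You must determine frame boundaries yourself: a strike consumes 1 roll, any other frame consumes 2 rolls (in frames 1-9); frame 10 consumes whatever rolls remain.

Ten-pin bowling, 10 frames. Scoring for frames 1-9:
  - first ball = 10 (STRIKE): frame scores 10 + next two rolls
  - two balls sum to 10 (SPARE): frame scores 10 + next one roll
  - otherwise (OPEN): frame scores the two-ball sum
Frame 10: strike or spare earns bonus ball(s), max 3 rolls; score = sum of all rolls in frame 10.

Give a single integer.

Answer: 6

Derivation:
Frame 1: OPEN (6+2=8). Cumulative: 8
Frame 2: OPEN (5+4=9). Cumulative: 17
Frame 3: SPARE (3+7=10). 10 + next roll (4) = 14. Cumulative: 31
Frame 4: OPEN (4+4=8). Cumulative: 39
Frame 5: OPEN (6+0=6). Cumulative: 45
Frame 6: OPEN (6+1=7). Cumulative: 52
Frame 7: STRIKE. 10 + next two rolls (4+5) = 19. Cumulative: 71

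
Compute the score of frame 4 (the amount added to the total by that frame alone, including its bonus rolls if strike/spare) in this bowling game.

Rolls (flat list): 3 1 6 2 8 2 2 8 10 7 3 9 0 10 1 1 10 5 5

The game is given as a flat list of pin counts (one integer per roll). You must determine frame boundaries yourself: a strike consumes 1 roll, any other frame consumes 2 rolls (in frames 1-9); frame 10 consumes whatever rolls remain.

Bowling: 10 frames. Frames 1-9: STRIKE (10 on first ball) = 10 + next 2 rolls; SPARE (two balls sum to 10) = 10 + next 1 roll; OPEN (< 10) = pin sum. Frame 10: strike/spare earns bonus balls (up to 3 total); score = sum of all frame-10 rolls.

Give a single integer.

Answer: 20

Derivation:
Frame 1: OPEN (3+1=4). Cumulative: 4
Frame 2: OPEN (6+2=8). Cumulative: 12
Frame 3: SPARE (8+2=10). 10 + next roll (2) = 12. Cumulative: 24
Frame 4: SPARE (2+8=10). 10 + next roll (10) = 20. Cumulative: 44
Frame 5: STRIKE. 10 + next two rolls (7+3) = 20. Cumulative: 64
Frame 6: SPARE (7+3=10). 10 + next roll (9) = 19. Cumulative: 83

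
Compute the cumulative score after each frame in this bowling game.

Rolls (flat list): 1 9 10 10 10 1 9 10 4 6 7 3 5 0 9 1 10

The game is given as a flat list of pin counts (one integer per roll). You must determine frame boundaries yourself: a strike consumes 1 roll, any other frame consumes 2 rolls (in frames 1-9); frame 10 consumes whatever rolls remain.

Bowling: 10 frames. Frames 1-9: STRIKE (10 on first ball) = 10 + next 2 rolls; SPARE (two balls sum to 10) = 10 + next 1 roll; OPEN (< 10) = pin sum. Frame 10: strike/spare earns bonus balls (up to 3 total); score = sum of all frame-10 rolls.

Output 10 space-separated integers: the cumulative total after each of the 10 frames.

Answer: 20 50 71 91 111 131 148 163 168 188

Derivation:
Frame 1: SPARE (1+9=10). 10 + next roll (10) = 20. Cumulative: 20
Frame 2: STRIKE. 10 + next two rolls (10+10) = 30. Cumulative: 50
Frame 3: STRIKE. 10 + next two rolls (10+1) = 21. Cumulative: 71
Frame 4: STRIKE. 10 + next two rolls (1+9) = 20. Cumulative: 91
Frame 5: SPARE (1+9=10). 10 + next roll (10) = 20. Cumulative: 111
Frame 6: STRIKE. 10 + next two rolls (4+6) = 20. Cumulative: 131
Frame 7: SPARE (4+6=10). 10 + next roll (7) = 17. Cumulative: 148
Frame 8: SPARE (7+3=10). 10 + next roll (5) = 15. Cumulative: 163
Frame 9: OPEN (5+0=5). Cumulative: 168
Frame 10: SPARE. Sum of all frame-10 rolls (9+1+10) = 20. Cumulative: 188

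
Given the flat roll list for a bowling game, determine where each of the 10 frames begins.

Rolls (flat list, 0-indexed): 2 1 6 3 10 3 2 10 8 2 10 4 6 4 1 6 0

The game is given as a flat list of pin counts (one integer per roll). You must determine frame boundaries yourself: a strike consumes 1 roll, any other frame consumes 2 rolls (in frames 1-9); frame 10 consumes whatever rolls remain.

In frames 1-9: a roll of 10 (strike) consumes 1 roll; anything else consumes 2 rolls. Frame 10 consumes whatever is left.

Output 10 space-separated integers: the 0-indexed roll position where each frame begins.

Frame 1 starts at roll index 0: rolls=2,1 (sum=3), consumes 2 rolls
Frame 2 starts at roll index 2: rolls=6,3 (sum=9), consumes 2 rolls
Frame 3 starts at roll index 4: roll=10 (strike), consumes 1 roll
Frame 4 starts at roll index 5: rolls=3,2 (sum=5), consumes 2 rolls
Frame 5 starts at roll index 7: roll=10 (strike), consumes 1 roll
Frame 6 starts at roll index 8: rolls=8,2 (sum=10), consumes 2 rolls
Frame 7 starts at roll index 10: roll=10 (strike), consumes 1 roll
Frame 8 starts at roll index 11: rolls=4,6 (sum=10), consumes 2 rolls
Frame 9 starts at roll index 13: rolls=4,1 (sum=5), consumes 2 rolls
Frame 10 starts at roll index 15: 2 remaining rolls

Answer: 0 2 4 5 7 8 10 11 13 15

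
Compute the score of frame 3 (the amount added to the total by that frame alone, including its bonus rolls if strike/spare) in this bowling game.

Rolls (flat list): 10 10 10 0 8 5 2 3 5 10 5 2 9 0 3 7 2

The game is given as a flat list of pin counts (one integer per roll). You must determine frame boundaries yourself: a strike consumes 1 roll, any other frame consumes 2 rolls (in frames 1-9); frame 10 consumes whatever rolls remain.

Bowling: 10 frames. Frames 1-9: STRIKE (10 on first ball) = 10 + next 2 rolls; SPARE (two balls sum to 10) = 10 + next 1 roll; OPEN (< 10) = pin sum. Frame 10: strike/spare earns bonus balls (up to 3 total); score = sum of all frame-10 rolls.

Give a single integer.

Frame 1: STRIKE. 10 + next two rolls (10+10) = 30. Cumulative: 30
Frame 2: STRIKE. 10 + next two rolls (10+0) = 20. Cumulative: 50
Frame 3: STRIKE. 10 + next two rolls (0+8) = 18. Cumulative: 68
Frame 4: OPEN (0+8=8). Cumulative: 76
Frame 5: OPEN (5+2=7). Cumulative: 83

Answer: 18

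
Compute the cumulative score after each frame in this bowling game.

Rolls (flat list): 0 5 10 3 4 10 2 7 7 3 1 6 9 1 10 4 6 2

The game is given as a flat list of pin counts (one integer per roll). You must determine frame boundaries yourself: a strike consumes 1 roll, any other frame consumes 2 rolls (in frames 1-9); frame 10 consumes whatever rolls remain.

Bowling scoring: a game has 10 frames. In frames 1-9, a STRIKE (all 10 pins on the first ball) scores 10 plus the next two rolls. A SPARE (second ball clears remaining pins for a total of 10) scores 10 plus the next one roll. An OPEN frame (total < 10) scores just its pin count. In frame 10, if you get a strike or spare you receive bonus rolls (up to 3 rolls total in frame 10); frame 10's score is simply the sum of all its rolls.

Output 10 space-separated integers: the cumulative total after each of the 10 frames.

Answer: 5 22 29 48 57 68 75 95 115 127

Derivation:
Frame 1: OPEN (0+5=5). Cumulative: 5
Frame 2: STRIKE. 10 + next two rolls (3+4) = 17. Cumulative: 22
Frame 3: OPEN (3+4=7). Cumulative: 29
Frame 4: STRIKE. 10 + next two rolls (2+7) = 19. Cumulative: 48
Frame 5: OPEN (2+7=9). Cumulative: 57
Frame 6: SPARE (7+3=10). 10 + next roll (1) = 11. Cumulative: 68
Frame 7: OPEN (1+6=7). Cumulative: 75
Frame 8: SPARE (9+1=10). 10 + next roll (10) = 20. Cumulative: 95
Frame 9: STRIKE. 10 + next two rolls (4+6) = 20. Cumulative: 115
Frame 10: SPARE. Sum of all frame-10 rolls (4+6+2) = 12. Cumulative: 127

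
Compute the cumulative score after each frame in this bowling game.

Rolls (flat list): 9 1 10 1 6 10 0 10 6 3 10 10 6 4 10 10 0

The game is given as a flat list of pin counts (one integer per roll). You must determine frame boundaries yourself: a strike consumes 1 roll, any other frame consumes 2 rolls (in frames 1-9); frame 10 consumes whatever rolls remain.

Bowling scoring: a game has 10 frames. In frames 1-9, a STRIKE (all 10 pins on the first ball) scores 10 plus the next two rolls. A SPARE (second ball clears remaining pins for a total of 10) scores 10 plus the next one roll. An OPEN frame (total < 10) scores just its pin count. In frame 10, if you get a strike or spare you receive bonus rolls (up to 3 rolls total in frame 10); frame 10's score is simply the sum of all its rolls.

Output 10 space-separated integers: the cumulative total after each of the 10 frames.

Answer: 20 37 44 64 80 89 115 135 155 175

Derivation:
Frame 1: SPARE (9+1=10). 10 + next roll (10) = 20. Cumulative: 20
Frame 2: STRIKE. 10 + next two rolls (1+6) = 17. Cumulative: 37
Frame 3: OPEN (1+6=7). Cumulative: 44
Frame 4: STRIKE. 10 + next two rolls (0+10) = 20. Cumulative: 64
Frame 5: SPARE (0+10=10). 10 + next roll (6) = 16. Cumulative: 80
Frame 6: OPEN (6+3=9). Cumulative: 89
Frame 7: STRIKE. 10 + next two rolls (10+6) = 26. Cumulative: 115
Frame 8: STRIKE. 10 + next two rolls (6+4) = 20. Cumulative: 135
Frame 9: SPARE (6+4=10). 10 + next roll (10) = 20. Cumulative: 155
Frame 10: STRIKE. Sum of all frame-10 rolls (10+10+0) = 20. Cumulative: 175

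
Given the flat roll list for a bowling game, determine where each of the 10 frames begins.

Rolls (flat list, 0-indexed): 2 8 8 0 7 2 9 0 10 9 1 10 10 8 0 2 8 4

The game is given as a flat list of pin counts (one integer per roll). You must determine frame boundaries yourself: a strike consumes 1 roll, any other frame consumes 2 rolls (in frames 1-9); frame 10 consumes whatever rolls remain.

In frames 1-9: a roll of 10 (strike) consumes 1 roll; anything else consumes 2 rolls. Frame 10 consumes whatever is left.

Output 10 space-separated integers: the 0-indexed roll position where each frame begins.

Answer: 0 2 4 6 8 9 11 12 13 15

Derivation:
Frame 1 starts at roll index 0: rolls=2,8 (sum=10), consumes 2 rolls
Frame 2 starts at roll index 2: rolls=8,0 (sum=8), consumes 2 rolls
Frame 3 starts at roll index 4: rolls=7,2 (sum=9), consumes 2 rolls
Frame 4 starts at roll index 6: rolls=9,0 (sum=9), consumes 2 rolls
Frame 5 starts at roll index 8: roll=10 (strike), consumes 1 roll
Frame 6 starts at roll index 9: rolls=9,1 (sum=10), consumes 2 rolls
Frame 7 starts at roll index 11: roll=10 (strike), consumes 1 roll
Frame 8 starts at roll index 12: roll=10 (strike), consumes 1 roll
Frame 9 starts at roll index 13: rolls=8,0 (sum=8), consumes 2 rolls
Frame 10 starts at roll index 15: 3 remaining rolls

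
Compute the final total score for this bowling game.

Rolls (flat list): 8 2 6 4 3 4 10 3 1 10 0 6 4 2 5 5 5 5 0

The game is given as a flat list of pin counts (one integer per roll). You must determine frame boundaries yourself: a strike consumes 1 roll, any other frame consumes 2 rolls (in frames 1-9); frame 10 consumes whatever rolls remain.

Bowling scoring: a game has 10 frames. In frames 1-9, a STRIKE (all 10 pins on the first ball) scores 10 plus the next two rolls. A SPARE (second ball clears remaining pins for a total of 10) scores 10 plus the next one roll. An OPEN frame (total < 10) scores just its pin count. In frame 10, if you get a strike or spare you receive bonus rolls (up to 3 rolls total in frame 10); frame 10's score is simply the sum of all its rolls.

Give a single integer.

Frame 1: SPARE (8+2=10). 10 + next roll (6) = 16. Cumulative: 16
Frame 2: SPARE (6+4=10). 10 + next roll (3) = 13. Cumulative: 29
Frame 3: OPEN (3+4=7). Cumulative: 36
Frame 4: STRIKE. 10 + next two rolls (3+1) = 14. Cumulative: 50
Frame 5: OPEN (3+1=4). Cumulative: 54
Frame 6: STRIKE. 10 + next two rolls (0+6) = 16. Cumulative: 70
Frame 7: OPEN (0+6=6). Cumulative: 76
Frame 8: OPEN (4+2=6). Cumulative: 82
Frame 9: SPARE (5+5=10). 10 + next roll (5) = 15. Cumulative: 97
Frame 10: SPARE. Sum of all frame-10 rolls (5+5+0) = 10. Cumulative: 107

Answer: 107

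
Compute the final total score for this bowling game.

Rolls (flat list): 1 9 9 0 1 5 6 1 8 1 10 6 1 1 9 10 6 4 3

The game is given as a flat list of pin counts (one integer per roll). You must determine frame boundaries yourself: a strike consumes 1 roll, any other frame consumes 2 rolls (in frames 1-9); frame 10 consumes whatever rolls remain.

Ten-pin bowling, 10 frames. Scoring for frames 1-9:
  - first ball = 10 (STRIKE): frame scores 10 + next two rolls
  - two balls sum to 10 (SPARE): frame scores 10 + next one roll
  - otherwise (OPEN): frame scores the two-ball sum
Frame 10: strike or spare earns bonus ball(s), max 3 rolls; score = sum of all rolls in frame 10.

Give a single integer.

Answer: 127

Derivation:
Frame 1: SPARE (1+9=10). 10 + next roll (9) = 19. Cumulative: 19
Frame 2: OPEN (9+0=9). Cumulative: 28
Frame 3: OPEN (1+5=6). Cumulative: 34
Frame 4: OPEN (6+1=7). Cumulative: 41
Frame 5: OPEN (8+1=9). Cumulative: 50
Frame 6: STRIKE. 10 + next two rolls (6+1) = 17. Cumulative: 67
Frame 7: OPEN (6+1=7). Cumulative: 74
Frame 8: SPARE (1+9=10). 10 + next roll (10) = 20. Cumulative: 94
Frame 9: STRIKE. 10 + next two rolls (6+4) = 20. Cumulative: 114
Frame 10: SPARE. Sum of all frame-10 rolls (6+4+3) = 13. Cumulative: 127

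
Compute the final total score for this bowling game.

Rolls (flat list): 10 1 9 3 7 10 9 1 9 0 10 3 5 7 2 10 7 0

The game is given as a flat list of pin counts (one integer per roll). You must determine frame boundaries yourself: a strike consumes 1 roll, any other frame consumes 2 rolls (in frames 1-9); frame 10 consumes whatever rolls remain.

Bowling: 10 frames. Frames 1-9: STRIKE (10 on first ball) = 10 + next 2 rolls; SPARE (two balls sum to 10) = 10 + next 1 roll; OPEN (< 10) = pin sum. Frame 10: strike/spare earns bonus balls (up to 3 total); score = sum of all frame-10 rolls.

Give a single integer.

Frame 1: STRIKE. 10 + next two rolls (1+9) = 20. Cumulative: 20
Frame 2: SPARE (1+9=10). 10 + next roll (3) = 13. Cumulative: 33
Frame 3: SPARE (3+7=10). 10 + next roll (10) = 20. Cumulative: 53
Frame 4: STRIKE. 10 + next two rolls (9+1) = 20. Cumulative: 73
Frame 5: SPARE (9+1=10). 10 + next roll (9) = 19. Cumulative: 92
Frame 6: OPEN (9+0=9). Cumulative: 101
Frame 7: STRIKE. 10 + next two rolls (3+5) = 18. Cumulative: 119
Frame 8: OPEN (3+5=8). Cumulative: 127
Frame 9: OPEN (7+2=9). Cumulative: 136
Frame 10: STRIKE. Sum of all frame-10 rolls (10+7+0) = 17. Cumulative: 153

Answer: 153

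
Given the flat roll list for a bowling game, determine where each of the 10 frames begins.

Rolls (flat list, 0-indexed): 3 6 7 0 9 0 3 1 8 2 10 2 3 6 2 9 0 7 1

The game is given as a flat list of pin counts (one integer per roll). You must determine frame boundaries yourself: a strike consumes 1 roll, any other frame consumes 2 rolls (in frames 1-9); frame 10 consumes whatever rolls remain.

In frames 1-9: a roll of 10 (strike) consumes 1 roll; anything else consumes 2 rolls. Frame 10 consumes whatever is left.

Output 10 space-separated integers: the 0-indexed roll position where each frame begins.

Frame 1 starts at roll index 0: rolls=3,6 (sum=9), consumes 2 rolls
Frame 2 starts at roll index 2: rolls=7,0 (sum=7), consumes 2 rolls
Frame 3 starts at roll index 4: rolls=9,0 (sum=9), consumes 2 rolls
Frame 4 starts at roll index 6: rolls=3,1 (sum=4), consumes 2 rolls
Frame 5 starts at roll index 8: rolls=8,2 (sum=10), consumes 2 rolls
Frame 6 starts at roll index 10: roll=10 (strike), consumes 1 roll
Frame 7 starts at roll index 11: rolls=2,3 (sum=5), consumes 2 rolls
Frame 8 starts at roll index 13: rolls=6,2 (sum=8), consumes 2 rolls
Frame 9 starts at roll index 15: rolls=9,0 (sum=9), consumes 2 rolls
Frame 10 starts at roll index 17: 2 remaining rolls

Answer: 0 2 4 6 8 10 11 13 15 17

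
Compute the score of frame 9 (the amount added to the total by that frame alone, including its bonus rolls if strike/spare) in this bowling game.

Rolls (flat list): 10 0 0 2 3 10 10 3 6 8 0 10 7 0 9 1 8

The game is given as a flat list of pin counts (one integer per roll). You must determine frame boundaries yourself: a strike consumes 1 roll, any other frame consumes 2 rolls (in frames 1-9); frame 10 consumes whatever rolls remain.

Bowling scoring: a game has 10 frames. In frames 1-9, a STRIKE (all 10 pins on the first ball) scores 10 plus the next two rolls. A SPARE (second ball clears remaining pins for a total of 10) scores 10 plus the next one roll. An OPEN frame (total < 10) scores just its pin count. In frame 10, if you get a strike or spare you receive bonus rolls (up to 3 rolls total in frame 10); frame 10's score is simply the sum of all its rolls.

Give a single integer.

Answer: 7

Derivation:
Frame 1: STRIKE. 10 + next two rolls (0+0) = 10. Cumulative: 10
Frame 2: OPEN (0+0=0). Cumulative: 10
Frame 3: OPEN (2+3=5). Cumulative: 15
Frame 4: STRIKE. 10 + next two rolls (10+3) = 23. Cumulative: 38
Frame 5: STRIKE. 10 + next two rolls (3+6) = 19. Cumulative: 57
Frame 6: OPEN (3+6=9). Cumulative: 66
Frame 7: OPEN (8+0=8). Cumulative: 74
Frame 8: STRIKE. 10 + next two rolls (7+0) = 17. Cumulative: 91
Frame 9: OPEN (7+0=7). Cumulative: 98
Frame 10: SPARE. Sum of all frame-10 rolls (9+1+8) = 18. Cumulative: 116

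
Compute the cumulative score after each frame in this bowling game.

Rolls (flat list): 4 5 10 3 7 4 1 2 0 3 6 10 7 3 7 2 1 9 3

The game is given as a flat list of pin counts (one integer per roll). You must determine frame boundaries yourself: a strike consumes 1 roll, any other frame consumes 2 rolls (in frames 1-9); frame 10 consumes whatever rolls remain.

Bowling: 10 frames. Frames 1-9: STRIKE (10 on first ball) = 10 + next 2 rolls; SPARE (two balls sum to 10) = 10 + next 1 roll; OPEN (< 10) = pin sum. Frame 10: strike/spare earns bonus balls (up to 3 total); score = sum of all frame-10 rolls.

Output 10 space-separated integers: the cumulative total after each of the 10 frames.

Frame 1: OPEN (4+5=9). Cumulative: 9
Frame 2: STRIKE. 10 + next two rolls (3+7) = 20. Cumulative: 29
Frame 3: SPARE (3+7=10). 10 + next roll (4) = 14. Cumulative: 43
Frame 4: OPEN (4+1=5). Cumulative: 48
Frame 5: OPEN (2+0=2). Cumulative: 50
Frame 6: OPEN (3+6=9). Cumulative: 59
Frame 7: STRIKE. 10 + next two rolls (7+3) = 20. Cumulative: 79
Frame 8: SPARE (7+3=10). 10 + next roll (7) = 17. Cumulative: 96
Frame 9: OPEN (7+2=9). Cumulative: 105
Frame 10: SPARE. Sum of all frame-10 rolls (1+9+3) = 13. Cumulative: 118

Answer: 9 29 43 48 50 59 79 96 105 118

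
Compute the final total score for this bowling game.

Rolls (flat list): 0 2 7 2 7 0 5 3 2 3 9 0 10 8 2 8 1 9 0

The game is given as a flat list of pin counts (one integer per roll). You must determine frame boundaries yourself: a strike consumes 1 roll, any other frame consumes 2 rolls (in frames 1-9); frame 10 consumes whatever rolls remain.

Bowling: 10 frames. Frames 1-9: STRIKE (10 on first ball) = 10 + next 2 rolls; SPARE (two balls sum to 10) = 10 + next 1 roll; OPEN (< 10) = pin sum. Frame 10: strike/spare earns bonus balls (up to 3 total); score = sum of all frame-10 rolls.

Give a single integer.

Frame 1: OPEN (0+2=2). Cumulative: 2
Frame 2: OPEN (7+2=9). Cumulative: 11
Frame 3: OPEN (7+0=7). Cumulative: 18
Frame 4: OPEN (5+3=8). Cumulative: 26
Frame 5: OPEN (2+3=5). Cumulative: 31
Frame 6: OPEN (9+0=9). Cumulative: 40
Frame 7: STRIKE. 10 + next two rolls (8+2) = 20. Cumulative: 60
Frame 8: SPARE (8+2=10). 10 + next roll (8) = 18. Cumulative: 78
Frame 9: OPEN (8+1=9). Cumulative: 87
Frame 10: OPEN. Sum of all frame-10 rolls (9+0) = 9. Cumulative: 96

Answer: 96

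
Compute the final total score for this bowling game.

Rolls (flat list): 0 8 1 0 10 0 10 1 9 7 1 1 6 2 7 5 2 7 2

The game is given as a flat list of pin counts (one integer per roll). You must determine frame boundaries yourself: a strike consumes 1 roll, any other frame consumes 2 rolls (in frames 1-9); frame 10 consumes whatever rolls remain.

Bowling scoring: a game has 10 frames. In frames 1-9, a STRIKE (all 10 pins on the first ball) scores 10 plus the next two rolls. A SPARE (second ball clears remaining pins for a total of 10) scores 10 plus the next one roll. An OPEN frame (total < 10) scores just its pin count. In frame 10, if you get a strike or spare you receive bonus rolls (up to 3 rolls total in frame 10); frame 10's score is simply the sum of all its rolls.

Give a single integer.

Frame 1: OPEN (0+8=8). Cumulative: 8
Frame 2: OPEN (1+0=1). Cumulative: 9
Frame 3: STRIKE. 10 + next two rolls (0+10) = 20. Cumulative: 29
Frame 4: SPARE (0+10=10). 10 + next roll (1) = 11. Cumulative: 40
Frame 5: SPARE (1+9=10). 10 + next roll (7) = 17. Cumulative: 57
Frame 6: OPEN (7+1=8). Cumulative: 65
Frame 7: OPEN (1+6=7). Cumulative: 72
Frame 8: OPEN (2+7=9). Cumulative: 81
Frame 9: OPEN (5+2=7). Cumulative: 88
Frame 10: OPEN. Sum of all frame-10 rolls (7+2) = 9. Cumulative: 97

Answer: 97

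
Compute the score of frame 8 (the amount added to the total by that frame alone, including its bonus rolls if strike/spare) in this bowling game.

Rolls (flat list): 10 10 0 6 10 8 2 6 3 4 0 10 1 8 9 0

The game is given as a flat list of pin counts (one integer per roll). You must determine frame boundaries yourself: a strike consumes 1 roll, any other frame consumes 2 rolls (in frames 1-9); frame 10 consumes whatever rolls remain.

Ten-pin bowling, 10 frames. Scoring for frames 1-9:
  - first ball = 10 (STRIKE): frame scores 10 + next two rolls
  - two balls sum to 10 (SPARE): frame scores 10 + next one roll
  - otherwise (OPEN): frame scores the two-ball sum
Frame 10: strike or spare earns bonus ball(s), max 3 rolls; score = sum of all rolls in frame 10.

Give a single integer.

Answer: 19

Derivation:
Frame 1: STRIKE. 10 + next two rolls (10+0) = 20. Cumulative: 20
Frame 2: STRIKE. 10 + next two rolls (0+6) = 16. Cumulative: 36
Frame 3: OPEN (0+6=6). Cumulative: 42
Frame 4: STRIKE. 10 + next two rolls (8+2) = 20. Cumulative: 62
Frame 5: SPARE (8+2=10). 10 + next roll (6) = 16. Cumulative: 78
Frame 6: OPEN (6+3=9). Cumulative: 87
Frame 7: OPEN (4+0=4). Cumulative: 91
Frame 8: STRIKE. 10 + next two rolls (1+8) = 19. Cumulative: 110
Frame 9: OPEN (1+8=9). Cumulative: 119
Frame 10: OPEN. Sum of all frame-10 rolls (9+0) = 9. Cumulative: 128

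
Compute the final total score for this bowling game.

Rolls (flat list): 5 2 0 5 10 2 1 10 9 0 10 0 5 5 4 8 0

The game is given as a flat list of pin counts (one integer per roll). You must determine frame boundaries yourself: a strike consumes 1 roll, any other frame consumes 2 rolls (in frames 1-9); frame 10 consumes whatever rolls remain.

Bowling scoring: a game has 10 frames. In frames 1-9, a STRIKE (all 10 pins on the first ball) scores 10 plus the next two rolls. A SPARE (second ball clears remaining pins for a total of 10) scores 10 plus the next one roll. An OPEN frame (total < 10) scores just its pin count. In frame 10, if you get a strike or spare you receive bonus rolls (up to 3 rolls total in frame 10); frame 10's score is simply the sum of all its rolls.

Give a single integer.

Answer: 93

Derivation:
Frame 1: OPEN (5+2=7). Cumulative: 7
Frame 2: OPEN (0+5=5). Cumulative: 12
Frame 3: STRIKE. 10 + next two rolls (2+1) = 13. Cumulative: 25
Frame 4: OPEN (2+1=3). Cumulative: 28
Frame 5: STRIKE. 10 + next two rolls (9+0) = 19. Cumulative: 47
Frame 6: OPEN (9+0=9). Cumulative: 56
Frame 7: STRIKE. 10 + next two rolls (0+5) = 15. Cumulative: 71
Frame 8: OPEN (0+5=5). Cumulative: 76
Frame 9: OPEN (5+4=9). Cumulative: 85
Frame 10: OPEN. Sum of all frame-10 rolls (8+0) = 8. Cumulative: 93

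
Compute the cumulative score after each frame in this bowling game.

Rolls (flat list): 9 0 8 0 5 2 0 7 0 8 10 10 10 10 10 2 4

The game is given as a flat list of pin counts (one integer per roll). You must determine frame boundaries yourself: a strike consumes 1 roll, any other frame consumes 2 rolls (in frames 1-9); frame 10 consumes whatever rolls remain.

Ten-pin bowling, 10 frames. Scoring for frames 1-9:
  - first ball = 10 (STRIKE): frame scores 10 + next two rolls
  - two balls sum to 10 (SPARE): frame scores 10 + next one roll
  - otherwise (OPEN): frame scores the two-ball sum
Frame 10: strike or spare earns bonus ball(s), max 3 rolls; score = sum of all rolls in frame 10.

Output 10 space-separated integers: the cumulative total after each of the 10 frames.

Answer: 9 17 24 31 39 69 99 129 151 167

Derivation:
Frame 1: OPEN (9+0=9). Cumulative: 9
Frame 2: OPEN (8+0=8). Cumulative: 17
Frame 3: OPEN (5+2=7). Cumulative: 24
Frame 4: OPEN (0+7=7). Cumulative: 31
Frame 5: OPEN (0+8=8). Cumulative: 39
Frame 6: STRIKE. 10 + next two rolls (10+10) = 30. Cumulative: 69
Frame 7: STRIKE. 10 + next two rolls (10+10) = 30. Cumulative: 99
Frame 8: STRIKE. 10 + next two rolls (10+10) = 30. Cumulative: 129
Frame 9: STRIKE. 10 + next two rolls (10+2) = 22. Cumulative: 151
Frame 10: STRIKE. Sum of all frame-10 rolls (10+2+4) = 16. Cumulative: 167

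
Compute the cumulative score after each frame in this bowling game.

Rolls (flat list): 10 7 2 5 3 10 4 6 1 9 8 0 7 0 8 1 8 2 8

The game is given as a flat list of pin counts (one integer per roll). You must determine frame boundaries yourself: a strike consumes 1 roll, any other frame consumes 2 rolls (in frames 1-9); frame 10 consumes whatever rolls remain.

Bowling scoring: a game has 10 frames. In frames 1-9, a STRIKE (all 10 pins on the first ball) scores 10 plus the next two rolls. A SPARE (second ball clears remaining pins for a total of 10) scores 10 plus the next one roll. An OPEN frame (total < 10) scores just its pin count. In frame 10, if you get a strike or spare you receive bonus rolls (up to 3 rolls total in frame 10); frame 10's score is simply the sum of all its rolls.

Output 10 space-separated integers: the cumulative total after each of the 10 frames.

Frame 1: STRIKE. 10 + next two rolls (7+2) = 19. Cumulative: 19
Frame 2: OPEN (7+2=9). Cumulative: 28
Frame 3: OPEN (5+3=8). Cumulative: 36
Frame 4: STRIKE. 10 + next two rolls (4+6) = 20. Cumulative: 56
Frame 5: SPARE (4+6=10). 10 + next roll (1) = 11. Cumulative: 67
Frame 6: SPARE (1+9=10). 10 + next roll (8) = 18. Cumulative: 85
Frame 7: OPEN (8+0=8). Cumulative: 93
Frame 8: OPEN (7+0=7). Cumulative: 100
Frame 9: OPEN (8+1=9). Cumulative: 109
Frame 10: SPARE. Sum of all frame-10 rolls (8+2+8) = 18. Cumulative: 127

Answer: 19 28 36 56 67 85 93 100 109 127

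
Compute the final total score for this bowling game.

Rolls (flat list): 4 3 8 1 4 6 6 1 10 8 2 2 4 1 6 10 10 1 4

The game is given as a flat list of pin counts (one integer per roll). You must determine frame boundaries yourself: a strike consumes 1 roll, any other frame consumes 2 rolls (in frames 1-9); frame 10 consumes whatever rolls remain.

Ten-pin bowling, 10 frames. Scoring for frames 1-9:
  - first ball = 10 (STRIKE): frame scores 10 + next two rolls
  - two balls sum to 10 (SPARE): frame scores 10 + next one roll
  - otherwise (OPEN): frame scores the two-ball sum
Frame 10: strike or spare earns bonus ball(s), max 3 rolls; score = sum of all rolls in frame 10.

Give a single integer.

Answer: 120

Derivation:
Frame 1: OPEN (4+3=7). Cumulative: 7
Frame 2: OPEN (8+1=9). Cumulative: 16
Frame 3: SPARE (4+6=10). 10 + next roll (6) = 16. Cumulative: 32
Frame 4: OPEN (6+1=7). Cumulative: 39
Frame 5: STRIKE. 10 + next two rolls (8+2) = 20. Cumulative: 59
Frame 6: SPARE (8+2=10). 10 + next roll (2) = 12. Cumulative: 71
Frame 7: OPEN (2+4=6). Cumulative: 77
Frame 8: OPEN (1+6=7). Cumulative: 84
Frame 9: STRIKE. 10 + next two rolls (10+1) = 21. Cumulative: 105
Frame 10: STRIKE. Sum of all frame-10 rolls (10+1+4) = 15. Cumulative: 120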